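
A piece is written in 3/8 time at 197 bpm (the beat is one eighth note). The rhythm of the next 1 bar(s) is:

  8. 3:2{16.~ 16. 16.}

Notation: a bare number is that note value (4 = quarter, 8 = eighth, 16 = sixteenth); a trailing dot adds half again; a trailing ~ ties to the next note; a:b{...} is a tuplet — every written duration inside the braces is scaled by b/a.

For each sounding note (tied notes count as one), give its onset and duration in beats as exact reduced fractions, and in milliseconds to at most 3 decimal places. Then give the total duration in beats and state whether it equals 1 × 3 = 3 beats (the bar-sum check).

1) 0.0ms=0b +456.853ms=3/2b
2) 456.853ms=3/2b +304.569ms=1b
3) 761.421ms=5/2b +152.284ms=1/2b
Σ=3b of 3 (197bpm 3/8) — PASS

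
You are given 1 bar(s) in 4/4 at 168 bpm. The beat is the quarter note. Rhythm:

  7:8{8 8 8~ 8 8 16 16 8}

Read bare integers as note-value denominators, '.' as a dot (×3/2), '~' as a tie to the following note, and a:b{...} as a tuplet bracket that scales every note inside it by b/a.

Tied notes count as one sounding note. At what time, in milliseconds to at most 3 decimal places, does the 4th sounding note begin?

1. 0.0ms @ 0 + 204.082ms (4/7)
2. 204.082ms @ 4/7 + 204.082ms (4/7)
3. 408.163ms @ 8/7 + 408.163ms (8/7)
4. 816.327ms @ 16/7 + 204.082ms (4/7)
5. 1020.408ms @ 20/7 + 102.041ms (2/7)
6. 1122.449ms @ 22/7 + 102.041ms (2/7)
7. 1224.49ms @ 24/7 + 204.082ms (4/7)

note 4 onset = 16/7b = 816.327ms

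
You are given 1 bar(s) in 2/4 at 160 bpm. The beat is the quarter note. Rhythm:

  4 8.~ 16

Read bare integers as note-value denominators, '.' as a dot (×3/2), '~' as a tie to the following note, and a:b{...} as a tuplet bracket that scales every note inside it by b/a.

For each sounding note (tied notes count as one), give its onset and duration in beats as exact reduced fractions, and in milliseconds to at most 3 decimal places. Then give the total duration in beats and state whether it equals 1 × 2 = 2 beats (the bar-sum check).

1) 0.0ms=0b +375.0ms=1b
2) 375.0ms=1b +375.0ms=1b
Σ=2b of 2 (160bpm 2/4) — PASS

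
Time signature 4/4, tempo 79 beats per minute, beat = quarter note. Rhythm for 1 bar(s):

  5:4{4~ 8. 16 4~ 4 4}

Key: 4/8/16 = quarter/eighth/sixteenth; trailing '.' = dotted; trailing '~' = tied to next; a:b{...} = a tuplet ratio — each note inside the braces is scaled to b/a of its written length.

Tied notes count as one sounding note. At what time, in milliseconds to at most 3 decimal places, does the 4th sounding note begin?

note 4 onset = 16/5b = 2430.38ms

1. 0.0ms @ 0 + 1063.291ms (7/5)
2. 1063.291ms @ 7/5 + 151.899ms (1/5)
3. 1215.19ms @ 8/5 + 1215.19ms (8/5)
4. 2430.38ms @ 16/5 + 607.595ms (4/5)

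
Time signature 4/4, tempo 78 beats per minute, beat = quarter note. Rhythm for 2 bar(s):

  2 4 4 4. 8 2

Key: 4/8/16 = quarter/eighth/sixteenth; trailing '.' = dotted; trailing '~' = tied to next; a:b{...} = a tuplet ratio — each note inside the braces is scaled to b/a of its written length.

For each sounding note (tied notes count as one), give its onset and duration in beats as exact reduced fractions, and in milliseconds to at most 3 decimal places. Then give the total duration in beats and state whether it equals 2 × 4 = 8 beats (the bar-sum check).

1) 0.0ms=0b +1538.462ms=2b
2) 1538.462ms=2b +769.231ms=1b
3) 2307.692ms=3b +769.231ms=1b
4) 3076.923ms=4b +1153.846ms=3/2b
5) 4230.769ms=11/2b +384.615ms=1/2b
6) 4615.385ms=6b +1538.462ms=2b
Σ=8b of 8 (78bpm 4/4) — PASS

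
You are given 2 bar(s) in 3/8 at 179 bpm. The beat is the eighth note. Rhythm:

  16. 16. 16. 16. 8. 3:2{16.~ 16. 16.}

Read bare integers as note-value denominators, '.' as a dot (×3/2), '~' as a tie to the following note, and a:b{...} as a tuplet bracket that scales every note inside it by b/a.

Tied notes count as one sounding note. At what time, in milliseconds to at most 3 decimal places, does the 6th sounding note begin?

note 6 onset = 9/2b = 1508.38ms

1. 0.0ms @ 0 + 251.397ms (3/4)
2. 251.397ms @ 3/4 + 251.397ms (3/4)
3. 502.793ms @ 3/2 + 251.397ms (3/4)
4. 754.19ms @ 9/4 + 251.397ms (3/4)
5. 1005.587ms @ 3 + 502.793ms (3/2)
6. 1508.38ms @ 9/2 + 335.196ms (1)
7. 1843.575ms @ 11/2 + 167.598ms (1/2)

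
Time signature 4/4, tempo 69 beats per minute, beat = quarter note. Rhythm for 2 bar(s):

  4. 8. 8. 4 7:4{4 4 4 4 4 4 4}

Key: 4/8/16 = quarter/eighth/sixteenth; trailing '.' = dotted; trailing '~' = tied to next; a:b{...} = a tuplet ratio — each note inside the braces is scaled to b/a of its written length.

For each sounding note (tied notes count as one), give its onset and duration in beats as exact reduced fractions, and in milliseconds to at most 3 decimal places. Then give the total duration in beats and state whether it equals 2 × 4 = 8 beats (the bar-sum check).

1) 0.0ms=0b +1304.348ms=3/2b
2) 1304.348ms=3/2b +652.174ms=3/4b
3) 1956.522ms=9/4b +652.174ms=3/4b
4) 2608.696ms=3b +869.565ms=1b
5) 3478.261ms=4b +496.894ms=4/7b
6) 3975.155ms=32/7b +496.894ms=4/7b
7) 4472.05ms=36/7b +496.894ms=4/7b
8) 4968.944ms=40/7b +496.894ms=4/7b
9) 5465.839ms=44/7b +496.894ms=4/7b
10) 5962.733ms=48/7b +496.894ms=4/7b
11) 6459.627ms=52/7b +496.894ms=4/7b
Σ=8b of 8 (69bpm 4/4) — PASS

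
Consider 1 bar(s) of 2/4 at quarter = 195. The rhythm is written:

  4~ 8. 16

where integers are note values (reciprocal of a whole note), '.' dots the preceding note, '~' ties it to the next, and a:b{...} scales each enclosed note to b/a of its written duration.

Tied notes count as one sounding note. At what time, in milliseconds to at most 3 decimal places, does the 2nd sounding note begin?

1. 0.0ms @ 0 + 538.462ms (7/4)
2. 538.462ms @ 7/4 + 76.923ms (1/4)

note 2 onset = 7/4b = 538.462ms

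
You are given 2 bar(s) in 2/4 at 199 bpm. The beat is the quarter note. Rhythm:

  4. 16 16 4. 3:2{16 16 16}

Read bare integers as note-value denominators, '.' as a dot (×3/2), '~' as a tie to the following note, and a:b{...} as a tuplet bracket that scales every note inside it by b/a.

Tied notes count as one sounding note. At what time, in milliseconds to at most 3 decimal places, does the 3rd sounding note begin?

1. 0.0ms @ 0 + 452.261ms (3/2)
2. 452.261ms @ 3/2 + 75.377ms (1/4)
3. 527.638ms @ 7/4 + 75.377ms (1/4)
4. 603.015ms @ 2 + 452.261ms (3/2)
5. 1055.276ms @ 7/2 + 50.251ms (1/6)
6. 1105.528ms @ 11/3 + 50.251ms (1/6)
7. 1155.779ms @ 23/6 + 50.251ms (1/6)

note 3 onset = 7/4b = 527.638ms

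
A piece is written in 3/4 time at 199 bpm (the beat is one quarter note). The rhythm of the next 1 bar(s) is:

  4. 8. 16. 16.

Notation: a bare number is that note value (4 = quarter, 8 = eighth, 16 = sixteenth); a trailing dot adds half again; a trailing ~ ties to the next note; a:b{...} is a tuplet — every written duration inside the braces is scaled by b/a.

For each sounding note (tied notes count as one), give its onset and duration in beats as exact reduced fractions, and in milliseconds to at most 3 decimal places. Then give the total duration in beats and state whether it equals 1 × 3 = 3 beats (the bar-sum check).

1) 0.0ms=0b +452.261ms=3/2b
2) 452.261ms=3/2b +226.131ms=3/4b
3) 678.392ms=9/4b +113.065ms=3/8b
4) 791.457ms=21/8b +113.065ms=3/8b
Σ=3b of 3 (199bpm 3/4) — PASS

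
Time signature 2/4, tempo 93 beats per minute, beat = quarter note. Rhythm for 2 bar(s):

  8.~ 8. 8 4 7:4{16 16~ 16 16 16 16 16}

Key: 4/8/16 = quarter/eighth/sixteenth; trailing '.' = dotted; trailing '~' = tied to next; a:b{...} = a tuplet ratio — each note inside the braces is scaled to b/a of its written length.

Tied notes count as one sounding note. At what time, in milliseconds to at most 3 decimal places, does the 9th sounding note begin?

1. 0.0ms @ 0 + 967.742ms (3/2)
2. 967.742ms @ 3/2 + 322.581ms (1/2)
3. 1290.323ms @ 2 + 645.161ms (1)
4. 1935.484ms @ 3 + 92.166ms (1/7)
5. 2027.65ms @ 22/7 + 184.332ms (2/7)
6. 2211.982ms @ 24/7 + 92.166ms (1/7)
7. 2304.147ms @ 25/7 + 92.166ms (1/7)
8. 2396.313ms @ 26/7 + 92.166ms (1/7)
9. 2488.479ms @ 27/7 + 92.166ms (1/7)

note 9 onset = 27/7b = 2488.479ms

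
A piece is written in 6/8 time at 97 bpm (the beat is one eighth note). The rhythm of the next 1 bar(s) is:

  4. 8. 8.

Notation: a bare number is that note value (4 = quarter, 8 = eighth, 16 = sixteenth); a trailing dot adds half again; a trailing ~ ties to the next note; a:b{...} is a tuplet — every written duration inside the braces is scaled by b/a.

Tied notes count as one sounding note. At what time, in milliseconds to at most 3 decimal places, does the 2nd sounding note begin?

note 2 onset = 3b = 1855.67ms

1. 0.0ms @ 0 + 1855.67ms (3)
2. 1855.67ms @ 3 + 927.835ms (3/2)
3. 2783.505ms @ 9/2 + 927.835ms (3/2)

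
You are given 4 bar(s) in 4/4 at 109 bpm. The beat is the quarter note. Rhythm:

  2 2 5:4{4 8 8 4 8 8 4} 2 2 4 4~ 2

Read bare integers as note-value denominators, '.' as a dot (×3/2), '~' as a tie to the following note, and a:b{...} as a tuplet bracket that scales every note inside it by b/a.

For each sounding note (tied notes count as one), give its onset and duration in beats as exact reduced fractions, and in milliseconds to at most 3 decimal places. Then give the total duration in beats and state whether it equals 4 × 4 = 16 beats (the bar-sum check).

1) 0.0ms=0b +1100.917ms=2b
2) 1100.917ms=2b +1100.917ms=2b
3) 2201.835ms=4b +440.367ms=4/5b
4) 2642.202ms=24/5b +220.183ms=2/5b
5) 2862.385ms=26/5b +220.183ms=2/5b
6) 3082.569ms=28/5b +440.367ms=4/5b
7) 3522.936ms=32/5b +220.183ms=2/5b
8) 3743.119ms=34/5b +220.183ms=2/5b
9) 3963.303ms=36/5b +440.367ms=4/5b
10) 4403.67ms=8b +1100.917ms=2b
11) 5504.587ms=10b +1100.917ms=2b
12) 6605.505ms=12b +550.459ms=1b
13) 7155.963ms=13b +1651.376ms=3b
Σ=16b of 16 (109bpm 4/4) — PASS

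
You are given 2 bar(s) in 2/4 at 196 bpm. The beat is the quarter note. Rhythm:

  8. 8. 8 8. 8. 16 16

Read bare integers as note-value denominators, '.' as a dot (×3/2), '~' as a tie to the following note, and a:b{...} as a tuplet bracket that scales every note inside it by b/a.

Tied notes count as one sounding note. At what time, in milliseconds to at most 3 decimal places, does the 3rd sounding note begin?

note 3 onset = 3/2b = 459.184ms

1. 0.0ms @ 0 + 229.592ms (3/4)
2. 229.592ms @ 3/4 + 229.592ms (3/4)
3. 459.184ms @ 3/2 + 153.061ms (1/2)
4. 612.245ms @ 2 + 229.592ms (3/4)
5. 841.837ms @ 11/4 + 229.592ms (3/4)
6. 1071.429ms @ 7/2 + 76.531ms (1/4)
7. 1147.959ms @ 15/4 + 76.531ms (1/4)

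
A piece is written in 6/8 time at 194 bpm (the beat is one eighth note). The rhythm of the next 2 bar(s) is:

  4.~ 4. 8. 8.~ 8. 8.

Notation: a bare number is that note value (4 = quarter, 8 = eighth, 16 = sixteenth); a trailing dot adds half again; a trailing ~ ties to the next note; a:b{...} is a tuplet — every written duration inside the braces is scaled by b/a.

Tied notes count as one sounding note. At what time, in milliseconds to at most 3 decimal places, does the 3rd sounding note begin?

note 3 onset = 15/2b = 2319.588ms

1. 0.0ms @ 0 + 1855.67ms (6)
2. 1855.67ms @ 6 + 463.918ms (3/2)
3. 2319.588ms @ 15/2 + 927.835ms (3)
4. 3247.423ms @ 21/2 + 463.918ms (3/2)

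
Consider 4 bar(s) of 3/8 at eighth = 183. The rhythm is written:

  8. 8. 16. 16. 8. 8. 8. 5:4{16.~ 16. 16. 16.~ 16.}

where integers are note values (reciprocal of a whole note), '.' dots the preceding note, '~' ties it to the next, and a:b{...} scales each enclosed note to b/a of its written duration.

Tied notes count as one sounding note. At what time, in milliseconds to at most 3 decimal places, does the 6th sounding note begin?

1. 0.0ms @ 0 + 491.803ms (3/2)
2. 491.803ms @ 3/2 + 491.803ms (3/2)
3. 983.607ms @ 3 + 245.902ms (3/4)
4. 1229.508ms @ 15/4 + 245.902ms (3/4)
5. 1475.41ms @ 9/2 + 491.803ms (3/2)
6. 1967.213ms @ 6 + 491.803ms (3/2)
7. 2459.016ms @ 15/2 + 491.803ms (3/2)
8. 2950.82ms @ 9 + 393.443ms (6/5)
9. 3344.262ms @ 51/5 + 196.721ms (3/5)
10. 3540.984ms @ 54/5 + 393.443ms (6/5)

note 6 onset = 6b = 1967.213ms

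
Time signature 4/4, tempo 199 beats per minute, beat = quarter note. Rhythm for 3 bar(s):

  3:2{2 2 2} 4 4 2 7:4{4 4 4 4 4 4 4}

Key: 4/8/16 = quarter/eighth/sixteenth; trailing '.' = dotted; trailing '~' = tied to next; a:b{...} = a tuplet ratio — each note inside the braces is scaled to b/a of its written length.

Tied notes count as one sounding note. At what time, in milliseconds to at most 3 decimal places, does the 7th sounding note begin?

1. 0.0ms @ 0 + 402.01ms (4/3)
2. 402.01ms @ 4/3 + 402.01ms (4/3)
3. 804.02ms @ 8/3 + 402.01ms (4/3)
4. 1206.03ms @ 4 + 301.508ms (1)
5. 1507.538ms @ 5 + 301.508ms (1)
6. 1809.045ms @ 6 + 603.015ms (2)
7. 2412.06ms @ 8 + 172.29ms (4/7)
8. 2584.35ms @ 60/7 + 172.29ms (4/7)
9. 2756.64ms @ 64/7 + 172.29ms (4/7)
10. 2928.93ms @ 68/7 + 172.29ms (4/7)
11. 3101.22ms @ 72/7 + 172.29ms (4/7)
12. 3273.51ms @ 76/7 + 172.29ms (4/7)
13. 3445.8ms @ 80/7 + 172.29ms (4/7)

note 7 onset = 8b = 2412.06ms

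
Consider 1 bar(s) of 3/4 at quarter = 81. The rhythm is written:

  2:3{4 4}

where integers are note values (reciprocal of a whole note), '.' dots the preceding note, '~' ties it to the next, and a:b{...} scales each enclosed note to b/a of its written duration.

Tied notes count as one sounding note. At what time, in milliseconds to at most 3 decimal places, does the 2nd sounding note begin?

note 2 onset = 3/2b = 1111.111ms

1. 0.0ms @ 0 + 1111.111ms (3/2)
2. 1111.111ms @ 3/2 + 1111.111ms (3/2)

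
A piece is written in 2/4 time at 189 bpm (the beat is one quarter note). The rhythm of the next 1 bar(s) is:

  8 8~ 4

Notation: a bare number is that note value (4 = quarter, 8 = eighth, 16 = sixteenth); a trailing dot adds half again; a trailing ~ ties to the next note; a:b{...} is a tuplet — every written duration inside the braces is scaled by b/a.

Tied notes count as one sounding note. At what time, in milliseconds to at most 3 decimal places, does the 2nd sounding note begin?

note 2 onset = 1/2b = 158.73ms

1. 0.0ms @ 0 + 158.73ms (1/2)
2. 158.73ms @ 1/2 + 476.19ms (3/2)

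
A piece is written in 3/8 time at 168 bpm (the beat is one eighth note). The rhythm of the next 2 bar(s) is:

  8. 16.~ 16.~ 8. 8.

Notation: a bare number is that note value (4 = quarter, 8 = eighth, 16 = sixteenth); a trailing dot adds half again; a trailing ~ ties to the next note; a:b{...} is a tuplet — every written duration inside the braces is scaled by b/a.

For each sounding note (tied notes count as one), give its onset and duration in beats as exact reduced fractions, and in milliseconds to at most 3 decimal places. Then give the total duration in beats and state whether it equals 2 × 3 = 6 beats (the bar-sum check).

1) 0.0ms=0b +535.714ms=3/2b
2) 535.714ms=3/2b +1071.429ms=3b
3) 1607.143ms=9/2b +535.714ms=3/2b
Σ=6b of 6 (168bpm 3/8) — PASS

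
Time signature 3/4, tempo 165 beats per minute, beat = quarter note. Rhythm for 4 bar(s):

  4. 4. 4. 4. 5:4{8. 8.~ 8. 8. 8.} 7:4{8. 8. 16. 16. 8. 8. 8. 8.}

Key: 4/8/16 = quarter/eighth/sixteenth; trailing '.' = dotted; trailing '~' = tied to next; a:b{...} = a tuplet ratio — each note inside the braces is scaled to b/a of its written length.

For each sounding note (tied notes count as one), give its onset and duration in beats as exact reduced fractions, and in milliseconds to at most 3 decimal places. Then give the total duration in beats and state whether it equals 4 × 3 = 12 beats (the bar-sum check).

1) 0.0ms=0b +545.455ms=3/2b
2) 545.455ms=3/2b +545.455ms=3/2b
3) 1090.909ms=3b +545.455ms=3/2b
4) 1636.364ms=9/2b +545.455ms=3/2b
5) 2181.818ms=6b +218.182ms=3/5b
6) 2400.0ms=33/5b +436.364ms=6/5b
7) 2836.364ms=39/5b +218.182ms=3/5b
8) 3054.545ms=42/5b +218.182ms=3/5b
9) 3272.727ms=9b +155.844ms=3/7b
10) 3428.571ms=66/7b +155.844ms=3/7b
11) 3584.416ms=69/7b +77.922ms=3/14b
12) 3662.338ms=141/14b +77.922ms=3/14b
13) 3740.26ms=72/7b +155.844ms=3/7b
14) 3896.104ms=75/7b +155.844ms=3/7b
15) 4051.948ms=78/7b +155.844ms=3/7b
16) 4207.792ms=81/7b +155.844ms=3/7b
Σ=12b of 12 (165bpm 3/4) — PASS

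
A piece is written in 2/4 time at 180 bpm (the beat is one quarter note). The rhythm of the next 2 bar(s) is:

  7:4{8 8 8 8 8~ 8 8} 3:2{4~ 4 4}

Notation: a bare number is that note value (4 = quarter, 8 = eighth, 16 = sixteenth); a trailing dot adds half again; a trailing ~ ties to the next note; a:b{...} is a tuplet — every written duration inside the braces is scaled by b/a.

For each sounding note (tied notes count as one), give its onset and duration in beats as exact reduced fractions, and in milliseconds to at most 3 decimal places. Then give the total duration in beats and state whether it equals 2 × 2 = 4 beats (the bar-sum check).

1) 0.0ms=0b +95.238ms=2/7b
2) 95.238ms=2/7b +95.238ms=2/7b
3) 190.476ms=4/7b +95.238ms=2/7b
4) 285.714ms=6/7b +95.238ms=2/7b
5) 380.952ms=8/7b +190.476ms=4/7b
6) 571.429ms=12/7b +95.238ms=2/7b
7) 666.667ms=2b +444.444ms=4/3b
8) 1111.111ms=10/3b +222.222ms=2/3b
Σ=4b of 4 (180bpm 2/4) — PASS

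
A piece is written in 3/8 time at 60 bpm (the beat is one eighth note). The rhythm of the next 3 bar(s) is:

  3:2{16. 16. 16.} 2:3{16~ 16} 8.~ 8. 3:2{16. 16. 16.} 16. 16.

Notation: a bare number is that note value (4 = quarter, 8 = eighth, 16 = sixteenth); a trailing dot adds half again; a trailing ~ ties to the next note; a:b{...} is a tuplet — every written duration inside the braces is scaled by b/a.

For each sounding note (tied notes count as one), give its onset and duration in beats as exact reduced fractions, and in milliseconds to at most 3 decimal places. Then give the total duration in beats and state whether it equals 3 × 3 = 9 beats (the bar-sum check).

1) 0.0ms=0b +500.0ms=1/2b
2) 500.0ms=1/2b +500.0ms=1/2b
3) 1000.0ms=1b +500.0ms=1/2b
4) 1500.0ms=3/2b +1500.0ms=3/2b
5) 3000.0ms=3b +3000.0ms=3b
6) 6000.0ms=6b +500.0ms=1/2b
7) 6500.0ms=13/2b +500.0ms=1/2b
8) 7000.0ms=7b +500.0ms=1/2b
9) 7500.0ms=15/2b +750.0ms=3/4b
10) 8250.0ms=33/4b +750.0ms=3/4b
Σ=9b of 9 (60bpm 3/8) — PASS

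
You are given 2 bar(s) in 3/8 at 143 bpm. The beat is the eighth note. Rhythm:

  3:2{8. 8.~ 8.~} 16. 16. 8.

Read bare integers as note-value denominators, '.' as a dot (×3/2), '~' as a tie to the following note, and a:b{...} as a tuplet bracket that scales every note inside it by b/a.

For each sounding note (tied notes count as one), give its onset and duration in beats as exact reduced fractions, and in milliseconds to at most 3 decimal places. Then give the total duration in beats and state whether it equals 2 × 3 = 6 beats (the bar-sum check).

1) 0.0ms=0b +419.58ms=1b
2) 419.58ms=1b +1153.846ms=11/4b
3) 1573.427ms=15/4b +314.685ms=3/4b
4) 1888.112ms=9/2b +629.371ms=3/2b
Σ=6b of 6 (143bpm 3/8) — PASS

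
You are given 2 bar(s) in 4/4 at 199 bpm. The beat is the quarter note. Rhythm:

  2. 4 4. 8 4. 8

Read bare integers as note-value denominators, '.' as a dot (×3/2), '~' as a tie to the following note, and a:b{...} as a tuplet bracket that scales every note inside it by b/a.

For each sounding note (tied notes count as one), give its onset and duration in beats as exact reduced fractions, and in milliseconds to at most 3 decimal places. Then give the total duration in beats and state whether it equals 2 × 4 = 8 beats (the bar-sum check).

1) 0.0ms=0b +904.523ms=3b
2) 904.523ms=3b +301.508ms=1b
3) 1206.03ms=4b +452.261ms=3/2b
4) 1658.291ms=11/2b +150.754ms=1/2b
5) 1809.045ms=6b +452.261ms=3/2b
6) 2261.307ms=15/2b +150.754ms=1/2b
Σ=8b of 8 (199bpm 4/4) — PASS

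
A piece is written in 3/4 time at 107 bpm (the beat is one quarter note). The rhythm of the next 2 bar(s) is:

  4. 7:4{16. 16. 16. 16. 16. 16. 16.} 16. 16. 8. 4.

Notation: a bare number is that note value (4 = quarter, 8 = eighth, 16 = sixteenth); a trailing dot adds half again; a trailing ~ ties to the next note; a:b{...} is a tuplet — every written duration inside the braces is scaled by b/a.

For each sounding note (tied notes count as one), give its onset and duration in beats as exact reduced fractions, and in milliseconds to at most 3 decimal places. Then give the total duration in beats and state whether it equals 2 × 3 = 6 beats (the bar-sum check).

1) 0.0ms=0b +841.121ms=3/2b
2) 841.121ms=3/2b +120.16ms=3/14b
3) 961.282ms=12/7b +120.16ms=3/14b
4) 1081.442ms=27/14b +120.16ms=3/14b
5) 1201.602ms=15/7b +120.16ms=3/14b
6) 1321.762ms=33/14b +120.16ms=3/14b
7) 1441.923ms=18/7b +120.16ms=3/14b
8) 1562.083ms=39/14b +120.16ms=3/14b
9) 1682.243ms=3b +210.28ms=3/8b
10) 1892.523ms=27/8b +210.28ms=3/8b
11) 2102.804ms=15/4b +420.561ms=3/4b
12) 2523.364ms=9/2b +841.121ms=3/2b
Σ=6b of 6 (107bpm 3/4) — PASS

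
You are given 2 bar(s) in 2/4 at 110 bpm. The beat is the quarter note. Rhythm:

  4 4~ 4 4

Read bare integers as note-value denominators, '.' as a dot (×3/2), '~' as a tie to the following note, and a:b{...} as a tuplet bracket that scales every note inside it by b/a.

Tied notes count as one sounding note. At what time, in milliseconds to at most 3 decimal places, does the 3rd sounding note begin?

note 3 onset = 3b = 1636.364ms

1. 0.0ms @ 0 + 545.455ms (1)
2. 545.455ms @ 1 + 1090.909ms (2)
3. 1636.364ms @ 3 + 545.455ms (1)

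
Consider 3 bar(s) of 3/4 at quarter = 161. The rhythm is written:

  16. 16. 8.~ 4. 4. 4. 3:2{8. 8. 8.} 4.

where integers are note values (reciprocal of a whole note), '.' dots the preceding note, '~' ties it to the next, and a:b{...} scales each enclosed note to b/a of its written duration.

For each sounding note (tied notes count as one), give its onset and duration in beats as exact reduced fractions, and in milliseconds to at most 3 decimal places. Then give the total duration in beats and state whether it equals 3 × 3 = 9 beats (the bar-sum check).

1) 0.0ms=0b +139.752ms=3/8b
2) 139.752ms=3/8b +139.752ms=3/8b
3) 279.503ms=3/4b +838.509ms=9/4b
4) 1118.012ms=3b +559.006ms=3/2b
5) 1677.019ms=9/2b +559.006ms=3/2b
6) 2236.025ms=6b +186.335ms=1/2b
7) 2422.36ms=13/2b +186.335ms=1/2b
8) 2608.696ms=7b +186.335ms=1/2b
9) 2795.031ms=15/2b +559.006ms=3/2b
Σ=9b of 9 (161bpm 3/4) — PASS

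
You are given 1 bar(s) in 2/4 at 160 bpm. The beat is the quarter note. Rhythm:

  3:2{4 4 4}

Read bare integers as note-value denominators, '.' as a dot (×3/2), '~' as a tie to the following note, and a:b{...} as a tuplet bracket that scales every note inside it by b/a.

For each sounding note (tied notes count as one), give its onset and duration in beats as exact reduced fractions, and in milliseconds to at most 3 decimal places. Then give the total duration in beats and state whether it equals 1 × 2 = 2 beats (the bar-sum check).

1) 0.0ms=0b +250.0ms=2/3b
2) 250.0ms=2/3b +250.0ms=2/3b
3) 500.0ms=4/3b +250.0ms=2/3b
Σ=2b of 2 (160bpm 2/4) — PASS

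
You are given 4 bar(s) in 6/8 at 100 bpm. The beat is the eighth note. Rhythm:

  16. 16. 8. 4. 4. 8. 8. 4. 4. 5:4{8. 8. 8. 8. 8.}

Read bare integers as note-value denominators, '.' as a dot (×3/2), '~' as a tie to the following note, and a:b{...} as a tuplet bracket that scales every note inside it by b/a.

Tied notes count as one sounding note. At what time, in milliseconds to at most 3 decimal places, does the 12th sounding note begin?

note 12 onset = 102/5b = 12240.0ms

1. 0.0ms @ 0 + 450.0ms (3/4)
2. 450.0ms @ 3/4 + 450.0ms (3/4)
3. 900.0ms @ 3/2 + 900.0ms (3/2)
4. 1800.0ms @ 3 + 1800.0ms (3)
5. 3600.0ms @ 6 + 1800.0ms (3)
6. 5400.0ms @ 9 + 900.0ms (3/2)
7. 6300.0ms @ 21/2 + 900.0ms (3/2)
8. 7200.0ms @ 12 + 1800.0ms (3)
9. 9000.0ms @ 15 + 1800.0ms (3)
10. 10800.0ms @ 18 + 720.0ms (6/5)
11. 11520.0ms @ 96/5 + 720.0ms (6/5)
12. 12240.0ms @ 102/5 + 720.0ms (6/5)
13. 12960.0ms @ 108/5 + 720.0ms (6/5)
14. 13680.0ms @ 114/5 + 720.0ms (6/5)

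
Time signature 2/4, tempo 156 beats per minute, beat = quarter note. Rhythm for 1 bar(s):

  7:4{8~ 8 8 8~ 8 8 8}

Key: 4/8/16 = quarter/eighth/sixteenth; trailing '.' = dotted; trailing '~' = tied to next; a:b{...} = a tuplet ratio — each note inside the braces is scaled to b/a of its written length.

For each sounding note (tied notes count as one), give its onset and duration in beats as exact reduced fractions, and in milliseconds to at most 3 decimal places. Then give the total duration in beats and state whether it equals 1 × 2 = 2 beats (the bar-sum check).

1) 0.0ms=0b +219.78ms=4/7b
2) 219.78ms=4/7b +109.89ms=2/7b
3) 329.67ms=6/7b +219.78ms=4/7b
4) 549.451ms=10/7b +109.89ms=2/7b
5) 659.341ms=12/7b +109.89ms=2/7b
Σ=2b of 2 (156bpm 2/4) — PASS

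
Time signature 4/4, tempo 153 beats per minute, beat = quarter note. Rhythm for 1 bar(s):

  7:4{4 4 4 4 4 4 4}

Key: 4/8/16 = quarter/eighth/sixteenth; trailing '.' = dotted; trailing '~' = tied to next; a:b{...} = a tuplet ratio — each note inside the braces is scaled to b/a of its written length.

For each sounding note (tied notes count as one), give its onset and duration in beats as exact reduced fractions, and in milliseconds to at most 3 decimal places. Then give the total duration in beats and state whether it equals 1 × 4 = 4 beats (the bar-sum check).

1) 0.0ms=0b +224.09ms=4/7b
2) 224.09ms=4/7b +224.09ms=4/7b
3) 448.179ms=8/7b +224.09ms=4/7b
4) 672.269ms=12/7b +224.09ms=4/7b
5) 896.359ms=16/7b +224.09ms=4/7b
6) 1120.448ms=20/7b +224.09ms=4/7b
7) 1344.538ms=24/7b +224.09ms=4/7b
Σ=4b of 4 (153bpm 4/4) — PASS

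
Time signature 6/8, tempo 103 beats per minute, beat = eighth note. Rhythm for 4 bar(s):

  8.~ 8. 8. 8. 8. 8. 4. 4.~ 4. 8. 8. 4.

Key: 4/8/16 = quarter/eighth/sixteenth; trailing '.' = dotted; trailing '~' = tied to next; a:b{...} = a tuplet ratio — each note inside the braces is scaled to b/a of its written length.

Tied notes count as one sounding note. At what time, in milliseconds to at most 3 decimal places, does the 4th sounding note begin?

note 4 onset = 6b = 3495.146ms

1. 0.0ms @ 0 + 1747.573ms (3)
2. 1747.573ms @ 3 + 873.786ms (3/2)
3. 2621.359ms @ 9/2 + 873.786ms (3/2)
4. 3495.146ms @ 6 + 873.786ms (3/2)
5. 4368.932ms @ 15/2 + 873.786ms (3/2)
6. 5242.718ms @ 9 + 1747.573ms (3)
7. 6990.291ms @ 12 + 3495.146ms (6)
8. 10485.437ms @ 18 + 873.786ms (3/2)
9. 11359.223ms @ 39/2 + 873.786ms (3/2)
10. 12233.01ms @ 21 + 1747.573ms (3)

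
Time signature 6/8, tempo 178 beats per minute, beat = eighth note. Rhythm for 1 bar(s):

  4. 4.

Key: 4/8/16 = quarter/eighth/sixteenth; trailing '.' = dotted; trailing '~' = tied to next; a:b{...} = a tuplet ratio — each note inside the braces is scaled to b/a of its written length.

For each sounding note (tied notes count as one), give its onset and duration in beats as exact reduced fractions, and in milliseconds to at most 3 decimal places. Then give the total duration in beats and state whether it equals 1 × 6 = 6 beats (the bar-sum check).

1) 0.0ms=0b +1011.236ms=3b
2) 1011.236ms=3b +1011.236ms=3b
Σ=6b of 6 (178bpm 6/8) — PASS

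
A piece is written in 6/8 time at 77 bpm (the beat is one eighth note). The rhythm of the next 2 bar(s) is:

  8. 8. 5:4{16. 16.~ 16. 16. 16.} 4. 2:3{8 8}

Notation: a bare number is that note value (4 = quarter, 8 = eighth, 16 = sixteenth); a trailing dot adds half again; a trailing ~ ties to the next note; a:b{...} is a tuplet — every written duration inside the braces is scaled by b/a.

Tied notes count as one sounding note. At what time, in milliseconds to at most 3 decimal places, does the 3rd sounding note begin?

1. 0.0ms @ 0 + 1168.831ms (3/2)
2. 1168.831ms @ 3/2 + 1168.831ms (3/2)
3. 2337.662ms @ 3 + 467.532ms (3/5)
4. 2805.195ms @ 18/5 + 935.065ms (6/5)
5. 3740.26ms @ 24/5 + 467.532ms (3/5)
6. 4207.792ms @ 27/5 + 467.532ms (3/5)
7. 4675.325ms @ 6 + 2337.662ms (3)
8. 7012.987ms @ 9 + 1168.831ms (3/2)
9. 8181.818ms @ 21/2 + 1168.831ms (3/2)

note 3 onset = 3b = 2337.662ms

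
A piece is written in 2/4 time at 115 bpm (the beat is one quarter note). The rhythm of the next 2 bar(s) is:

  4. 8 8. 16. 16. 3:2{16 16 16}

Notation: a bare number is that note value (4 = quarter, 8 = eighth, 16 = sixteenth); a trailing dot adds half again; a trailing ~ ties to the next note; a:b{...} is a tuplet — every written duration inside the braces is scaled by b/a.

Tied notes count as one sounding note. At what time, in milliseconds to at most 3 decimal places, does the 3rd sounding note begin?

note 3 onset = 2b = 1043.478ms

1. 0.0ms @ 0 + 782.609ms (3/2)
2. 782.609ms @ 3/2 + 260.87ms (1/2)
3. 1043.478ms @ 2 + 391.304ms (3/4)
4. 1434.783ms @ 11/4 + 195.652ms (3/8)
5. 1630.435ms @ 25/8 + 195.652ms (3/8)
6. 1826.087ms @ 7/2 + 86.957ms (1/6)
7. 1913.043ms @ 11/3 + 86.957ms (1/6)
8. 2000.0ms @ 23/6 + 86.957ms (1/6)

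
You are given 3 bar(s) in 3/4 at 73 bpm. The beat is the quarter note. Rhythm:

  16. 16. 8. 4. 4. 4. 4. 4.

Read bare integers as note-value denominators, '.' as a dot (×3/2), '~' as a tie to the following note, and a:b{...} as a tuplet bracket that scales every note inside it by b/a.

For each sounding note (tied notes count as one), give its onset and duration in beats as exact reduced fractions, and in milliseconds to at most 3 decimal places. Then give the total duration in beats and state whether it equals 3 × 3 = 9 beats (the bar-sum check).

1) 0.0ms=0b +308.219ms=3/8b
2) 308.219ms=3/8b +308.219ms=3/8b
3) 616.438ms=3/4b +616.438ms=3/4b
4) 1232.877ms=3/2b +1232.877ms=3/2b
5) 2465.753ms=3b +1232.877ms=3/2b
6) 3698.63ms=9/2b +1232.877ms=3/2b
7) 4931.507ms=6b +1232.877ms=3/2b
8) 6164.384ms=15/2b +1232.877ms=3/2b
Σ=9b of 9 (73bpm 3/4) — PASS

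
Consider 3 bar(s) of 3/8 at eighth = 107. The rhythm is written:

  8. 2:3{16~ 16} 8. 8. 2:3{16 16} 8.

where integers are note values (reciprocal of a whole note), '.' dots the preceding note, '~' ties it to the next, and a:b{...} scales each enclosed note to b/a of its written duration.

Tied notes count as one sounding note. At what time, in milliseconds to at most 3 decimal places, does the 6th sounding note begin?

note 6 onset = 27/4b = 3785.047ms

1. 0.0ms @ 0 + 841.121ms (3/2)
2. 841.121ms @ 3/2 + 841.121ms (3/2)
3. 1682.243ms @ 3 + 841.121ms (3/2)
4. 2523.364ms @ 9/2 + 841.121ms (3/2)
5. 3364.486ms @ 6 + 420.561ms (3/4)
6. 3785.047ms @ 27/4 + 420.561ms (3/4)
7. 4205.607ms @ 15/2 + 841.121ms (3/2)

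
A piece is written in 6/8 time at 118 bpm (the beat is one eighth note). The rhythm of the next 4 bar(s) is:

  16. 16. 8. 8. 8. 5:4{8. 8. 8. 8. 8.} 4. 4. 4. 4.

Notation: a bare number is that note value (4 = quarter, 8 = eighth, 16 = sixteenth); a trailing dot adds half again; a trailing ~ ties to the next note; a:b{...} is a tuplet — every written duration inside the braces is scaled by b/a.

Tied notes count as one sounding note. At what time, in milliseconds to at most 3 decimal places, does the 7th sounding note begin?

note 7 onset = 36/5b = 3661.017ms

1. 0.0ms @ 0 + 381.356ms (3/4)
2. 381.356ms @ 3/4 + 381.356ms (3/4)
3. 762.712ms @ 3/2 + 762.712ms (3/2)
4. 1525.424ms @ 3 + 762.712ms (3/2)
5. 2288.136ms @ 9/2 + 762.712ms (3/2)
6. 3050.847ms @ 6 + 610.169ms (6/5)
7. 3661.017ms @ 36/5 + 610.169ms (6/5)
8. 4271.186ms @ 42/5 + 610.169ms (6/5)
9. 4881.356ms @ 48/5 + 610.169ms (6/5)
10. 5491.525ms @ 54/5 + 610.169ms (6/5)
11. 6101.695ms @ 12 + 1525.424ms (3)
12. 7627.119ms @ 15 + 1525.424ms (3)
13. 9152.542ms @ 18 + 1525.424ms (3)
14. 10677.966ms @ 21 + 1525.424ms (3)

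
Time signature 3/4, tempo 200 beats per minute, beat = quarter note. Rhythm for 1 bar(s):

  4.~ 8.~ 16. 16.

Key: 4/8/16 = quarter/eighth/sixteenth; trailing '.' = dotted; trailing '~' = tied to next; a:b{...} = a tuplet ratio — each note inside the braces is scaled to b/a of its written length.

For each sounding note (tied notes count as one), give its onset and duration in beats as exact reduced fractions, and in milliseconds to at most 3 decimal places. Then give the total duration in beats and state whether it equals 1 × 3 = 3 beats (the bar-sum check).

1) 0.0ms=0b +787.5ms=21/8b
2) 787.5ms=21/8b +112.5ms=3/8b
Σ=3b of 3 (200bpm 3/4) — PASS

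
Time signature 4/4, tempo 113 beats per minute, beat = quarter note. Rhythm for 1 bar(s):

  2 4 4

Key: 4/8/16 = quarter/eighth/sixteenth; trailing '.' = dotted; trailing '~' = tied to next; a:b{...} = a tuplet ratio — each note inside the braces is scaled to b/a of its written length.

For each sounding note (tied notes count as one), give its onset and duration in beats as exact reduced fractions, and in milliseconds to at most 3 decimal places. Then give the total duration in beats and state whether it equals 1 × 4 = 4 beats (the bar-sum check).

1) 0.0ms=0b +1061.947ms=2b
2) 1061.947ms=2b +530.973ms=1b
3) 1592.92ms=3b +530.973ms=1b
Σ=4b of 4 (113bpm 4/4) — PASS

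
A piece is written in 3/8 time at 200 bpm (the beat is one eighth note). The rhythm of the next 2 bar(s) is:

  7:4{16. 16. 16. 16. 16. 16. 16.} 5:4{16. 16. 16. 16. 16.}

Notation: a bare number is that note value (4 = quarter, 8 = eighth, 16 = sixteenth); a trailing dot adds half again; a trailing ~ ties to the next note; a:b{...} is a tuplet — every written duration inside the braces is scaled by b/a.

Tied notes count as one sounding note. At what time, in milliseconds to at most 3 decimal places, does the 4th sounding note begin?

1. 0.0ms @ 0 + 128.571ms (3/7)
2. 128.571ms @ 3/7 + 128.571ms (3/7)
3. 257.143ms @ 6/7 + 128.571ms (3/7)
4. 385.714ms @ 9/7 + 128.571ms (3/7)
5. 514.286ms @ 12/7 + 128.571ms (3/7)
6. 642.857ms @ 15/7 + 128.571ms (3/7)
7. 771.429ms @ 18/7 + 128.571ms (3/7)
8. 900.0ms @ 3 + 180.0ms (3/5)
9. 1080.0ms @ 18/5 + 180.0ms (3/5)
10. 1260.0ms @ 21/5 + 180.0ms (3/5)
11. 1440.0ms @ 24/5 + 180.0ms (3/5)
12. 1620.0ms @ 27/5 + 180.0ms (3/5)

note 4 onset = 9/7b = 385.714ms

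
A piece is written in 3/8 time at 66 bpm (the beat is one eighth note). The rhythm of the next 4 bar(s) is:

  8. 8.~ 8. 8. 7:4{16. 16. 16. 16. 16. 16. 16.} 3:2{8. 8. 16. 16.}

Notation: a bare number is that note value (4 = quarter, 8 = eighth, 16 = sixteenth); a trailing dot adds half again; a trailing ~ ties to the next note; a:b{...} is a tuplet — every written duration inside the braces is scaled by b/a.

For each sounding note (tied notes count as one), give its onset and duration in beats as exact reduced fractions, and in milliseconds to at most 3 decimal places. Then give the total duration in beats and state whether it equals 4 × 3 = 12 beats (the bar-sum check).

1) 0.0ms=0b +1363.636ms=3/2b
2) 1363.636ms=3/2b +2727.273ms=3b
3) 4090.909ms=9/2b +1363.636ms=3/2b
4) 5454.545ms=6b +389.61ms=3/7b
5) 5844.156ms=45/7b +389.61ms=3/7b
6) 6233.766ms=48/7b +389.61ms=3/7b
7) 6623.377ms=51/7b +389.61ms=3/7b
8) 7012.987ms=54/7b +389.61ms=3/7b
9) 7402.597ms=57/7b +389.61ms=3/7b
10) 7792.208ms=60/7b +389.61ms=3/7b
11) 8181.818ms=9b +909.091ms=1b
12) 9090.909ms=10b +909.091ms=1b
13) 10000.0ms=11b +454.545ms=1/2b
14) 10454.545ms=23/2b +454.545ms=1/2b
Σ=12b of 12 (66bpm 3/8) — PASS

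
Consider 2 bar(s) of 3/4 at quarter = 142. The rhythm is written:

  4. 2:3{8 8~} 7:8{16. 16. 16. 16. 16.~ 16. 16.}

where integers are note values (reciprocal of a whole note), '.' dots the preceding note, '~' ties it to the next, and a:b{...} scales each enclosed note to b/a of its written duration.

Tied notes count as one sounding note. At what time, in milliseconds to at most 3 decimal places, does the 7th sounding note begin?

note 7 onset = 33/7b = 1991.952ms

1. 0.0ms @ 0 + 633.803ms (3/2)
2. 633.803ms @ 3/2 + 316.901ms (3/4)
3. 950.704ms @ 9/4 + 497.988ms (33/28)
4. 1448.692ms @ 24/7 + 181.087ms (3/7)
5. 1629.779ms @ 27/7 + 181.087ms (3/7)
6. 1810.865ms @ 30/7 + 181.087ms (3/7)
7. 1991.952ms @ 33/7 + 362.173ms (6/7)
8. 2354.125ms @ 39/7 + 181.087ms (3/7)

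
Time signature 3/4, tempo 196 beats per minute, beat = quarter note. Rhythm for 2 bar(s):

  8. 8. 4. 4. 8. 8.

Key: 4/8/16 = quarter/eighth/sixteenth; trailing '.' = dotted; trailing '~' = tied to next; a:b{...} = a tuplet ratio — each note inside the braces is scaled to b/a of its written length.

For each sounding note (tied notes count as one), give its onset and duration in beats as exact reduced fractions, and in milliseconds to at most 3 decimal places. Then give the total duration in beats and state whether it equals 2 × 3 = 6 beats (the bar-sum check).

1) 0.0ms=0b +229.592ms=3/4b
2) 229.592ms=3/4b +229.592ms=3/4b
3) 459.184ms=3/2b +459.184ms=3/2b
4) 918.367ms=3b +459.184ms=3/2b
5) 1377.551ms=9/2b +229.592ms=3/4b
6) 1607.143ms=21/4b +229.592ms=3/4b
Σ=6b of 6 (196bpm 3/4) — PASS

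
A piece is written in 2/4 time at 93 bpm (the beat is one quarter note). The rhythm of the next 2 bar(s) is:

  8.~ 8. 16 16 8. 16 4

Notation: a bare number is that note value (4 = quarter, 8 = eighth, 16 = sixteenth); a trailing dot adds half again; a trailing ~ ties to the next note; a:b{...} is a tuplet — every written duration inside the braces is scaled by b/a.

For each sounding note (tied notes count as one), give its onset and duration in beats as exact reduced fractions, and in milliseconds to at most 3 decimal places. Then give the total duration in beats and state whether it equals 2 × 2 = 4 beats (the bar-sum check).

1) 0.0ms=0b +967.742ms=3/2b
2) 967.742ms=3/2b +161.29ms=1/4b
3) 1129.032ms=7/4b +161.29ms=1/4b
4) 1290.323ms=2b +483.871ms=3/4b
5) 1774.194ms=11/4b +161.29ms=1/4b
6) 1935.484ms=3b +645.161ms=1b
Σ=4b of 4 (93bpm 2/4) — PASS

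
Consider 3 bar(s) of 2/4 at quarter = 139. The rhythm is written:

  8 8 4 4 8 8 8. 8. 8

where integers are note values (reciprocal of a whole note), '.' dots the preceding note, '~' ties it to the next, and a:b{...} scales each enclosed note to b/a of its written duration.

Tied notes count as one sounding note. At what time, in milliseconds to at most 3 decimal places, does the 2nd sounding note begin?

note 2 onset = 1/2b = 215.827ms

1. 0.0ms @ 0 + 215.827ms (1/2)
2. 215.827ms @ 1/2 + 215.827ms (1/2)
3. 431.655ms @ 1 + 431.655ms (1)
4. 863.309ms @ 2 + 431.655ms (1)
5. 1294.964ms @ 3 + 215.827ms (1/2)
6. 1510.791ms @ 7/2 + 215.827ms (1/2)
7. 1726.619ms @ 4 + 323.741ms (3/4)
8. 2050.36ms @ 19/4 + 323.741ms (3/4)
9. 2374.101ms @ 11/2 + 215.827ms (1/2)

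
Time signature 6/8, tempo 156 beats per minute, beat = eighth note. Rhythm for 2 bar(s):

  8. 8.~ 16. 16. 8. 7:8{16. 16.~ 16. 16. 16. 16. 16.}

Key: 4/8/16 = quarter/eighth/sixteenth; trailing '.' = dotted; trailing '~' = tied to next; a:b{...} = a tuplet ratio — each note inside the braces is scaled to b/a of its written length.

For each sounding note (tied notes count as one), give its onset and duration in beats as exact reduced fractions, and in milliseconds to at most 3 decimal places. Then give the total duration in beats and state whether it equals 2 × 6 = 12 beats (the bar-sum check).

1) 0.0ms=0b +576.923ms=3/2b
2) 576.923ms=3/2b +865.385ms=9/4b
3) 1442.308ms=15/4b +288.462ms=3/4b
4) 1730.769ms=9/2b +576.923ms=3/2b
5) 2307.692ms=6b +329.67ms=6/7b
6) 2637.363ms=48/7b +659.341ms=12/7b
7) 3296.703ms=60/7b +329.67ms=6/7b
8) 3626.374ms=66/7b +329.67ms=6/7b
9) 3956.044ms=72/7b +329.67ms=6/7b
10) 4285.714ms=78/7b +329.67ms=6/7b
Σ=12b of 12 (156bpm 6/8) — PASS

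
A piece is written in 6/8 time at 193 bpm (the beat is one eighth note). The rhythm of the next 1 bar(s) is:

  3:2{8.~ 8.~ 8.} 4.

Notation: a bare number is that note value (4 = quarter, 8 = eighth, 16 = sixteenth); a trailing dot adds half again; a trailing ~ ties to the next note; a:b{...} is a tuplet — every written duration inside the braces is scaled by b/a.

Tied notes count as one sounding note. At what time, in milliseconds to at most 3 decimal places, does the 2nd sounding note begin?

note 2 onset = 3b = 932.642ms

1. 0.0ms @ 0 + 932.642ms (3)
2. 932.642ms @ 3 + 932.642ms (3)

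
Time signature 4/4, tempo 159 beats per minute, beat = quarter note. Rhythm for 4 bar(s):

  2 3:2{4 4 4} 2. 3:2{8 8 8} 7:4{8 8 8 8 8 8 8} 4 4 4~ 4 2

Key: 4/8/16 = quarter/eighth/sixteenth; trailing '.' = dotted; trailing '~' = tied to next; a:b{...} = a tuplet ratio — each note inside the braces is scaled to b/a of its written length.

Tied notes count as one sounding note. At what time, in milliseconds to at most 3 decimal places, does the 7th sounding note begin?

1. 0.0ms @ 0 + 754.717ms (2)
2. 754.717ms @ 2 + 251.572ms (2/3)
3. 1006.289ms @ 8/3 + 251.572ms (2/3)
4. 1257.862ms @ 10/3 + 251.572ms (2/3)
5. 1509.434ms @ 4 + 1132.075ms (3)
6. 2641.509ms @ 7 + 125.786ms (1/3)
7. 2767.296ms @ 22/3 + 125.786ms (1/3)
8. 2893.082ms @ 23/3 + 125.786ms (1/3)
9. 3018.868ms @ 8 + 107.817ms (2/7)
10. 3126.685ms @ 58/7 + 107.817ms (2/7)
11. 3234.501ms @ 60/7 + 107.817ms (2/7)
12. 3342.318ms @ 62/7 + 107.817ms (2/7)
13. 3450.135ms @ 64/7 + 107.817ms (2/7)
14. 3557.951ms @ 66/7 + 107.817ms (2/7)
15. 3665.768ms @ 68/7 + 107.817ms (2/7)
16. 3773.585ms @ 10 + 377.358ms (1)
17. 4150.943ms @ 11 + 377.358ms (1)
18. 4528.302ms @ 12 + 754.717ms (2)
19. 5283.019ms @ 14 + 754.717ms (2)

note 7 onset = 22/3b = 2767.296ms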